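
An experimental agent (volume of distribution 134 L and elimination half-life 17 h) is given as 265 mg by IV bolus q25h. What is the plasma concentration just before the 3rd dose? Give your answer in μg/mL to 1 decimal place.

f = (1/2)^(τ/t½) = (1/2)^(25/17) ≈ 0.3608.
C₀ = D/Vd = 265/134 ≈ 1.978 μg/mL.
Before the 3rd dose, 2 doses have been given. Superposition: Cmin = C₀·(f + f²).
≈ 1.978 × (0.3608 + 0.1302) ≈ 1.978 × 0.4910 ≈ 0.971 μg/mL.

1.0 μg/mL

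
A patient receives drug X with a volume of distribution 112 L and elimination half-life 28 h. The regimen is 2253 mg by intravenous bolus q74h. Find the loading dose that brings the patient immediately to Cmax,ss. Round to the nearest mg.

2682 mg

f = (1/2)^(74/28) ≈ 0.160111; accumulation ratio R = 1/(1−f) ≈ 1.19063.
Loading dose to hit Cmax,ss on first dose: D_load = D_maint·R ≈ 2253 × 1.19063 ≈ 2682.49 mg.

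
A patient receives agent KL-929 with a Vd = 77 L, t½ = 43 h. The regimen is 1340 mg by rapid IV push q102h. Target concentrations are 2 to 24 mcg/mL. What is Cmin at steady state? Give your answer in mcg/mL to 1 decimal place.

Over one 102-h interval, 102/43 ≈ 2.3721 half-lives elapse, leaving f ≈ 0.1932 of each dose.
At steady state, accumulation factor R = 1/(1 − e^(−kτ)) ≈ 1.2395.
Single-dose peak C₀ = D/Vd = 1340/77 ≈ 17.403 mcg/mL.
Steady-state peak Cmax,ss = C₀·R ≈ 17.403 × 1.2395 ≈ 21.571 mcg/mL.
One interval later, Cmin,ss = Cmax,ss·e^(−kτ) ≈ 21.571 × 0.1932 ≈ 4.168 mcg/mL.
Trough 4.2 mcg/mL vs MEC 2 mcg/mL: adequate.

4.2 mcg/mL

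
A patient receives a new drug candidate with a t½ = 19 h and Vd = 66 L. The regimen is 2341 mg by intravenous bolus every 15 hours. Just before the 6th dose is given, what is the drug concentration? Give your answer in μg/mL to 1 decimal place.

f = (1/2)^(τ/t½) = (1/2)^(15/19) ≈ 0.5786.
C₀ = D/Vd = 2341/66 ≈ 35.470 μg/mL.
Before the 6th dose, 5 doses have been given. Superposition: Cmin = C₀·(f + f² + … + f^5).
≈ 35.470 × (0.5786 + 0.3348 + 0.1937 + 0.1121 + 0.0648) ≈ 35.470 × 1.2840 ≈ 45.543 μg/mL.

45.5 μg/mL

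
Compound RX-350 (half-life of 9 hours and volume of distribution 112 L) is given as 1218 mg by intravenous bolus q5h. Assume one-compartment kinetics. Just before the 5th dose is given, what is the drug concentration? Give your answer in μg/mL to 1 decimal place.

18.2 μg/mL

f = (1/2)^(τ/t½) = (1/2)^(5/9) ≈ 0.6804.
C₀ = D/Vd = 1218/112 ≈ 10.875 μg/mL.
Before the 5th dose, 4 doses have been given. Superposition: Cmin = C₀·(f + f² + … + f^4).
≈ 10.875 × (0.6804 + 0.4629 + 0.3150 + 0.2143) ≈ 10.875 × 1.6726 ≈ 18.190 μg/mL.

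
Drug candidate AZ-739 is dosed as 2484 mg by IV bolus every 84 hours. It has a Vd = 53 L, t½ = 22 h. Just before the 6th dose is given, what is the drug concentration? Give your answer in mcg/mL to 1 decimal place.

3.6 mcg/mL

f = (1/2)^(τ/t½) = (1/2)^(84/22) ≈ 0.0709.
C₀ = D/Vd = 2484/53 ≈ 46.868 mcg/mL.
Before the 6th dose, 5 doses have been given. Superposition: Cmin = C₀·(f + f² + … + f^5).
≈ 46.868 × (0.0709 + 0.0050 + 0.0004 + 0.0000 + 0.0000) ≈ 46.868 × 0.0763 ≈ 3.576 mcg/mL.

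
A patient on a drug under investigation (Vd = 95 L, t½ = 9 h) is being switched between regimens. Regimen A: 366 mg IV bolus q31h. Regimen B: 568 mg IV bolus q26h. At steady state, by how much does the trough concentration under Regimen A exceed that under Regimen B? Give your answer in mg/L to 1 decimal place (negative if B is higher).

Regimen A: f = (1/2)^(31/9) ≈ 0.0919; Cmin,ss = (366/95)·f/(1−f) ≈ 0.390 mg/L.
Regimen B: f = (1/2)^(26/9) ≈ 0.1350; Cmin,ss = (568/95)·f/(1−f) ≈ 0.933 mg/L.
Difference ≈ 0.390 − 0.933 ≈ -0.543 mg/L.

-0.5 mg/L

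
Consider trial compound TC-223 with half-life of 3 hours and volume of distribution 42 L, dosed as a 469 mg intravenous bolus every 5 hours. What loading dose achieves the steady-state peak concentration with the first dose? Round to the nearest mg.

f = (1/2)^(5/3) ≈ 0.314980; accumulation ratio R = 1/(1−f) ≈ 1.45981.
Loading dose to hit Cmax,ss on first dose: D_load = D_maint·R ≈ 469 × 1.45981 ≈ 684.65 mg.

685 mg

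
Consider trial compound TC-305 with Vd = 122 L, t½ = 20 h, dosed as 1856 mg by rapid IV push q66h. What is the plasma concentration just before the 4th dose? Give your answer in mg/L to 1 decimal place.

1.7 mg/L

f = (1/2)^(τ/t½) = (1/2)^(66/20) ≈ 0.1015.
C₀ = D/Vd = 1856/122 ≈ 15.213 mg/L.
Before the 4th dose, 3 doses have been given. Superposition: Cmin = C₀·(f + f² + … + f^3).
≈ 15.213 × (0.1015 + 0.0103 + 0.0010) ≈ 15.213 × 0.1128 ≈ 1.716 mg/L.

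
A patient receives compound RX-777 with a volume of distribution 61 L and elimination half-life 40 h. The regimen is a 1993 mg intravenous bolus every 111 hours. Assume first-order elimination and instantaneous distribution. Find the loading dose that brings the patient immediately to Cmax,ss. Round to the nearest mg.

2334 mg

f = (1/2)^(111/40) ≈ 0.146097; accumulation ratio R = 1/(1−f) ≈ 1.17109.
Loading dose to hit Cmax,ss on first dose: D_load = D_maint·R ≈ 1993 × 1.17109 ≈ 2333.98 mg.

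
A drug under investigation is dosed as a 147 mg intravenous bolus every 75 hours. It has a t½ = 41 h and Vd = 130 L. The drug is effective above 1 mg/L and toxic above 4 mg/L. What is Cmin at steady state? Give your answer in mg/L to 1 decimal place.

0.4 mg/L

τ/t½ = 75/41 ≈ 1.8293, so fraction remaining f = (1/2)^(75/41) ≈ 0.2814.
Accumulation ratio R = 1/(1 − f) ≈ 1/0.7186 ≈ 1.3916.
Each bolus raises the concentration by D/Vd = 147/130 ≈ 1.131 mg/L.
Cmax,ss = C₀/(1 − f) ≈ 1.131/0.7186 ≈ 1.574 mg/L.
One interval later, Cmin,ss = Cmax,ss·e^(−kτ) ≈ 1.574 × 0.2814 ≈ 0.443 mg/L.
Trough 0.4 mg/L vs MEC 1 mg/L: subtherapeutic.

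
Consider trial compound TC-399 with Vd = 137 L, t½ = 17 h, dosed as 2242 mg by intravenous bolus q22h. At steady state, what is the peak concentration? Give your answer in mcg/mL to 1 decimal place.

Over one 22-h interval, 22/17 ≈ 1.2941 half-lives elapse, leaving f ≈ 0.4078 of each dose.
At steady state, accumulation factor R = 1/(1 − e^(−kτ)) ≈ 1.6886.
Each bolus raises the concentration by D/Vd = 2242/137 ≈ 16.365 mcg/mL.
Steady-state peak Cmax,ss = C₀·R ≈ 16.365 × 1.6886 ≈ 27.634 mcg/mL.

27.6 mcg/mL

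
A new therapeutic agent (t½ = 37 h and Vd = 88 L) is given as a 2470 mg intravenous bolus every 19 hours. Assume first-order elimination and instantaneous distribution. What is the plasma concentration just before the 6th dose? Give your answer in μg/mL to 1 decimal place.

f = (1/2)^(τ/t½) = (1/2)^(19/37) ≈ 0.7005.
C₀ = D/Vd = 2470/88 ≈ 28.068 μg/mL.
Before the 6th dose, 5 doses have been given. Superposition: Cmin = C₀·(f + f² + … + f^5).
≈ 28.068 × (0.7005 + 0.4907 + 0.3437 + 0.2408 + 0.1687) ≈ 28.068 × 1.9444 ≈ 54.575 μg/mL.

54.6 μg/mL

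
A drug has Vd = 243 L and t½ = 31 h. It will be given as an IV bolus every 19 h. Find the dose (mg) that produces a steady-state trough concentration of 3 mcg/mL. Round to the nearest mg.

τ/t½ = 19/31 ≈ 0.6129, so f = (1/2)^(19/31) ≈ 0.653880.
Cmin,ss = (D/Vd)·f/(1−f), so D = Cmin,ss·Vd·(1−f)/f.
D = 3 × 243 × (1−f)/f ≈ 3 × 243 × 0.52933 ≈ 385.88 mg.

386 mg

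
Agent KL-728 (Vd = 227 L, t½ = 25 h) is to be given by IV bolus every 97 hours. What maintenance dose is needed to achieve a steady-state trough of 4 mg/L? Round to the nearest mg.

12460 mg

τ/t½ = 97/25 ≈ 3.88, so f = (1/2)^(97/25) ≈ 0.067921.
Cmin,ss = (D/Vd)·f/(1−f), so D = Cmin,ss·Vd·(1−f)/f.
D = 4 × 227 × (1−f)/f ≈ 4 × 227 × 13.72299 ≈ 12460.47 mg.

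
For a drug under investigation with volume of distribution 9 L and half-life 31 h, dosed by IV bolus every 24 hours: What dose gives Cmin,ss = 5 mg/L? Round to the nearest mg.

τ/t½ = 24/31 ≈ 0.77419, so f = (1/2)^(24/31) ≈ 0.584715.
Cmin,ss = (D/Vd)·f/(1−f), so D = Cmin,ss·Vd·(1−f)/f.
D = 5 × 9 × (1−f)/f ≈ 5 × 9 × 0.71023 ≈ 31.96 mg.

32 mg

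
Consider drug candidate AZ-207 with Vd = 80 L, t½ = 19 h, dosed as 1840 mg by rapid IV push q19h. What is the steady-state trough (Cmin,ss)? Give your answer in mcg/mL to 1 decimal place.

23.0 mcg/mL

τ = 19 h = 1 half-life, so f = (1/2)^1 = 0.5.
At steady state, R = 1/(1 − 0.5) = 2/1.
Single-dose peak C₀ = D/Vd = 1840/80 = 23 mcg/mL.
Steady-state peak Cmax,ss = C₀·R = 23 × 2/1 ≈ 46.000 mcg/mL.
Steady-state trough Cmin,ss = Cmax,ss·f ≈ 46.000 × 0.5 ≈ 23.000 mcg/mL.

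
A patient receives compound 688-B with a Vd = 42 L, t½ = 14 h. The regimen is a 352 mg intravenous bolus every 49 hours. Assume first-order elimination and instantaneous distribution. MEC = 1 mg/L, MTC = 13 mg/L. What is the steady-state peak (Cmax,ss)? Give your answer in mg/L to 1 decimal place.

k = ln2/t½ = ln2/14 ≈ 0.049511 h⁻¹; fraction remaining f = e^(−kτ) = e^(−0.049511×49) ≈ 0.0884.
Accumulation ratio R = 1/(1 − f) ≈ 1/0.9116 ≈ 1.0970.
Single-dose peak C₀ = D/Vd = 352/42 ≈ 8.381 mg/L.
Steady-state peak Cmax,ss = C₀·R ≈ 8.381 × 1.0970 ≈ 9.194 mg/L.
Peak 9.2 mg/L vs MTC 13 mg/L: below toxic threshold.

9.2 mg/L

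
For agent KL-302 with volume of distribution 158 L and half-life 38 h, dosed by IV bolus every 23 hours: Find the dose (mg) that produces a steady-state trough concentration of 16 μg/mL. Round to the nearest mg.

τ/t½ = 23/38 ≈ 0.60526, so f = (1/2)^(23/38) ≈ 0.657351.
Cmin,ss = (D/Vd)·f/(1−f), so D = Cmin,ss·Vd·(1−f)/f.
D = 16 × 158 × (1−f)/f ≈ 16 × 158 × 0.52126 ≈ 1317.75 mg.

1318 mg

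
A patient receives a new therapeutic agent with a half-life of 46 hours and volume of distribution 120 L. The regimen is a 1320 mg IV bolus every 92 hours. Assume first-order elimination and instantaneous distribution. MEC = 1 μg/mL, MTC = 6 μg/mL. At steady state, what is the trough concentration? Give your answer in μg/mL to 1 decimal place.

3.7 μg/mL

The dosing interval is 2 half-lives, so f = 2^(−2) = 0.25.
Accumulation ratio R = 1/(1 − f) = 1/0.75 = 4/3.
Single-dose peak C₀ = D/Vd = 1320/120 = 11 μg/mL.
Steady-state peak Cmax,ss = C₀·R = 11 × 4/3 ≈ 14.667 μg/mL.
Steady-state trough Cmin,ss = Cmax,ss·f ≈ 14.667 × 0.25 ≈ 3.667 μg/mL.
Trough 3.7 μg/mL vs MEC 1 μg/mL: adequate.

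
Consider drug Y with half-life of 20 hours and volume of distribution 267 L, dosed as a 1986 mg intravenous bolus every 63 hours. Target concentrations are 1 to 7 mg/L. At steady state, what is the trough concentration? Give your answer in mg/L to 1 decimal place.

Over one 63-h interval, 63/20 ≈ 3.15 half-lives elapse, leaving f ≈ 0.1127 of each dose.
Accumulation ratio R = 1/(1 − f) ≈ 1/0.8873 ≈ 1.1270.
Each bolus raises the concentration by D/Vd = 1986/267 ≈ 7.438 mg/L.
Steady-state peak Cmax,ss = C₀·R ≈ 7.438 × 1.1270 ≈ 8.383 mg/L.
One interval later, Cmin,ss = Cmax,ss·e^(−kτ) ≈ 8.383 × 0.1127 ≈ 0.945 mg/L.
Trough 0.9 mg/L vs MEC 1 mg/L: subtherapeutic.

0.9 mg/L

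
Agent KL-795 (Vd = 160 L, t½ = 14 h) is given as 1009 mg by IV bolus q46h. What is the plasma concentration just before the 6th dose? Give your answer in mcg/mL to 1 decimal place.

f = (1/2)^(τ/t½) = (1/2)^(46/14) ≈ 0.1025.
C₀ = D/Vd = 1009/160 ≈ 6.306 mcg/mL.
Before the 6th dose, 5 doses have been given. Superposition: Cmin = C₀·(f + f² + … + f^5).
≈ 6.306 × (0.1025 + 0.0105 + 0.0011 + 0.0001 + 0.0000) ≈ 6.306 × 0.1142 ≈ 0.720 mcg/mL.

0.7 mcg/mL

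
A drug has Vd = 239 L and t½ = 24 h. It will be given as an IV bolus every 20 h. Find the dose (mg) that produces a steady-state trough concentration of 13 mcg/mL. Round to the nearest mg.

τ/t½ = 20/24 ≈ 0.83333, so f = (1/2)^(20/24) ≈ 0.561231.
Cmin,ss = (D/Vd)·f/(1−f), so D = Cmin,ss·Vd·(1−f)/f.
D = 13 × 239 × (1−f)/f ≈ 13 × 239 × 0.78180 ≈ 2429.05 mg.

2429 mg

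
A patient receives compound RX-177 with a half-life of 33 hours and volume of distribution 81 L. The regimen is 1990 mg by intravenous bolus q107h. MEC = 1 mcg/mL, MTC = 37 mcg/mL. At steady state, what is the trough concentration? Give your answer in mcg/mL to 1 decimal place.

τ/t½ = 107/33 ≈ 3.2424, so fraction remaining f = (1/2)^(107/33) ≈ 0.1057.
Each bolus raises the concentration by D/Vd = 1990/81 ≈ 24.568 mcg/mL.
Steady-state trough Cmin,ss = C₀·f/(1−f) ≈ 24.568 × 0.1057/0.8943 ≈ 2.904 mcg/mL.
Trough 2.9 mcg/mL vs MEC 1 mcg/mL: adequate.

2.9 mcg/mL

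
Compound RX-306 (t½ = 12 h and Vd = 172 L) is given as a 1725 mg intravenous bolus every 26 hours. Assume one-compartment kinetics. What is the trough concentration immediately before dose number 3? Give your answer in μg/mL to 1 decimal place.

2.7 μg/mL

f = (1/2)^(τ/t½) = (1/2)^(26/12) ≈ 0.2227.
C₀ = D/Vd = 1725/172 ≈ 10.029 μg/mL.
Before the 3rd dose, 2 doses have been given. Superposition: Cmin = C₀·(f + f²).
≈ 10.029 × (0.2227 + 0.0496) ≈ 10.029 × 0.2723 ≈ 2.731 μg/mL.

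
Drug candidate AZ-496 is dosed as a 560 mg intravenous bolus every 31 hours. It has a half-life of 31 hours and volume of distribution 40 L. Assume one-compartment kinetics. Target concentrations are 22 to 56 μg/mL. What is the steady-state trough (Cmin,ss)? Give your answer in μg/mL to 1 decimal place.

The dosing interval is 1 half-life, so f = 2^(−1) = 0.5.
At steady state, R = 1/(1 − 0.5) = 2/1.
Single-dose peak C₀ = D/Vd = 560/40 = 14 μg/mL.
Steady-state peak Cmax,ss = C₀·R = 14 × 2/1 ≈ 28.000 μg/mL.
Steady-state trough Cmin,ss = Cmax,ss·f ≈ 28.000 × 0.5 ≈ 14.000 μg/mL.
Trough 14.0 μg/mL vs MEC 22 μg/mL: subtherapeutic.

14.0 μg/mL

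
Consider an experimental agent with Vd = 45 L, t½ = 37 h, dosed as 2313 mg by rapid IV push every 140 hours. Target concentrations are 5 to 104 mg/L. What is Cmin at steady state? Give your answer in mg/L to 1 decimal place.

4.0 mg/L

Over one 140-h interval, 140/37 ≈ 3.7838 half-lives elapse, leaving f ≈ 0.0726 of each dose.
Each bolus raises the concentration by D/Vd = 2313/45 ≈ 51.400 mg/L.
Steady-state trough Cmin,ss = C₀·f/(1−f) ≈ 51.400 × 0.0726/0.9274 ≈ 4.024 mg/L.
Trough 4.0 mg/L vs MEC 5 mg/L: subtherapeutic.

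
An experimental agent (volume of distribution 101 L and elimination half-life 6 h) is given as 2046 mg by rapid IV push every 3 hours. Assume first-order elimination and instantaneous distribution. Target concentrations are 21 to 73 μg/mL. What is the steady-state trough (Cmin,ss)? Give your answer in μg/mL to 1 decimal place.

τ/t½ = 3/6 ≈ 0.5, so fraction remaining f = (1/2)^(3/6) ≈ 0.7071.
At steady state, accumulation factor R = 1/(1 − e^(−kτ)) ≈ 3.4141.
Single-dose peak C₀ = D/Vd = 2046/101 ≈ 20.257 μg/mL.
Cmax,ss = C₀/(1 − f) ≈ 20.257/0.2929 ≈ 69.160 μg/mL.
Steady-state trough Cmin,ss = Cmax,ss·f ≈ 69.160 × 0.7071 ≈ 48.903 μg/mL.
Trough 48.9 μg/mL vs MEC 21 μg/mL: adequate.

48.9 μg/mL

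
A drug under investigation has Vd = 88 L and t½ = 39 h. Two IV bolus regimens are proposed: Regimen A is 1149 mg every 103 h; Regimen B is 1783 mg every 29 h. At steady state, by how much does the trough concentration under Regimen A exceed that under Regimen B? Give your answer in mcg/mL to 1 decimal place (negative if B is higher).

Regimen A: f = (1/2)^(103/39) ≈ 0.1603; Cmin,ss = (1149/88)·f/(1−f) ≈ 2.493 mcg/mL.
Regimen B: f = (1/2)^(29/39) ≈ 0.5973; Cmin,ss = (1783/88)·f/(1−f) ≈ 30.052 mcg/mL.
Difference ≈ 2.493 − 30.052 ≈ -27.559 mcg/mL.

-27.6 mcg/mL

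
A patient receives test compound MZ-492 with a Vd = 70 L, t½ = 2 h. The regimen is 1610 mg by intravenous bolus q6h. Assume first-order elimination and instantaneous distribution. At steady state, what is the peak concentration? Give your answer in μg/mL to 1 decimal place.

26.3 μg/mL

τ = 6 h = 3 half-lives, so f = (1/2)^3 = 0.125.
Accumulation ratio R = 1/(1 − f) = 1/0.875 = 8/7.
Single-dose peak C₀ = D/Vd = 1610/70 = 23 μg/mL.
Steady-state peak Cmax,ss = C₀·R = 23 × 8/7 ≈ 26.286 μg/mL.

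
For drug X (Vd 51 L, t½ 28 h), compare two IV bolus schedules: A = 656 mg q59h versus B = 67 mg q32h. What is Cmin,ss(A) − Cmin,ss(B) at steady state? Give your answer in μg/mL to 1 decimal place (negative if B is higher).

Regimen A: f = (1/2)^(59/28) ≈ 0.2321; Cmin,ss = (656/51)·f/(1−f) ≈ 3.888 μg/mL.
Regimen B: f = (1/2)^(32/28) ≈ 0.4529; Cmin,ss = (67/51)·f/(1−f) ≈ 1.088 μg/mL.
Difference ≈ 3.888 − 1.088 ≈ 2.800 μg/mL.

2.8 μg/mL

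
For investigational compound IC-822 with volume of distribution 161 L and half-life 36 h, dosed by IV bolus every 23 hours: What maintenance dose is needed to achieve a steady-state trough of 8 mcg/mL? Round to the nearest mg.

τ/t½ = 23/36 ≈ 0.63889, so f = (1/2)^(23/36) ≈ 0.642207.
Cmin,ss = (D/Vd)·f/(1−f), so D = Cmin,ss·Vd·(1−f)/f.
D = 8 × 161 × (1−f)/f ≈ 8 × 161 × 0.55713 ≈ 717.58 mg.

718 mg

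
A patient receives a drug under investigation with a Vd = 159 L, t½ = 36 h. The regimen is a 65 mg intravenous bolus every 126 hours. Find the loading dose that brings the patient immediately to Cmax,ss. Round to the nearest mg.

71 mg

f = (1/2)^(126/36) ≈ 0.088388; accumulation ratio R = 1/(1−f) ≈ 1.09696.
Loading dose to hit Cmax,ss on first dose: D_load = D_maint·R ≈ 65 × 1.09696 ≈ 71.30 mg.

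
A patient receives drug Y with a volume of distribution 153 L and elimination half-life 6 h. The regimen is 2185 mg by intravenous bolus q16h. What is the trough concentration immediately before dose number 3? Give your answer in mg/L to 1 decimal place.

2.6 mg/L

f = (1/2)^(τ/t½) = (1/2)^(16/6) ≈ 0.1575.
C₀ = D/Vd = 2185/153 ≈ 14.281 mg/L.
Before the 3rd dose, 2 doses have been given. Superposition: Cmin = C₀·(f + f²).
≈ 14.281 × (0.1575 + 0.0248) ≈ 14.281 × 0.1823 ≈ 2.603 mg/L.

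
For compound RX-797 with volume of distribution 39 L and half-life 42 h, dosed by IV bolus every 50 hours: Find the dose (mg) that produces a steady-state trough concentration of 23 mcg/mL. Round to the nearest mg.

τ/t½ = 50/42 ≈ 1.1905, so f = (1/2)^(50/42) ≈ 0.438158.
Cmin,ss = (D/Vd)·f/(1−f), so D = Cmin,ss·Vd·(1−f)/f.
D = 23 × 39 × (1−f)/f ≈ 23 × 39 × 1.28228 ≈ 1150.21 mg.

1150 mg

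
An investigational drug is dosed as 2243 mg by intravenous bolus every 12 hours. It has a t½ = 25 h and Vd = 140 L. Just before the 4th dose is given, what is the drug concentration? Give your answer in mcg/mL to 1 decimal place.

25.6 mcg/mL

f = (1/2)^(τ/t½) = (1/2)^(12/25) ≈ 0.7170.
C₀ = D/Vd = 2243/140 ≈ 16.021 mcg/mL.
Before the 4th dose, 3 doses have been given. Superposition: Cmin = C₀·(f + f² + … + f^3).
≈ 16.021 × (0.7170 + 0.5141 + 0.3686) ≈ 16.021 × 1.5997 ≈ 25.629 mcg/mL.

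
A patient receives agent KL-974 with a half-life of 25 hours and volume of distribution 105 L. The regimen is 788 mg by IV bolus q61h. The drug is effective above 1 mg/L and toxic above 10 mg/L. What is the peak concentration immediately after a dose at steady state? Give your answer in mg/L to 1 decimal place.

9.2 mg/L

Over one 61-h interval, 61/25 ≈ 2.44 half-lives elapse, leaving f ≈ 0.1843 of each dose.
At steady state, accumulation factor R = 1/(1 − e^(−kτ)) ≈ 1.2259.
Each bolus raises the concentration by D/Vd = 788/105 ≈ 7.505 mg/L.
Cmax,ss = C₀/(1 − f) ≈ 7.505/0.8157 ≈ 9.201 mg/L.
Peak 9.2 mg/L vs MTC 10 mg/L: below toxic threshold.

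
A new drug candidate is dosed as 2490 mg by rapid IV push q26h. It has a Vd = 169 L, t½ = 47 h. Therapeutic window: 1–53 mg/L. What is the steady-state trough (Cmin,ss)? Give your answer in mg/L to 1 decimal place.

k = ln2/t½ = ln2/47 ≈ 0.014748 h⁻¹; fraction remaining f = e^(−kτ) = e^(−0.014748×26) ≈ 0.6815.
Accumulation ratio R = 1/(1 − f) ≈ 1/0.3185 ≈ 3.1397.
Single-dose peak C₀ = D/Vd = 2490/169 ≈ 14.734 mg/L.
Steady-state peak Cmax,ss = C₀·R ≈ 14.734 × 3.1397 ≈ 46.260 mg/L.
Steady-state trough Cmin,ss = Cmax,ss·f ≈ 46.260 × 0.6815 ≈ 31.526 mg/L.
Trough 31.5 mg/L vs MEC 1 mg/L: adequate.

31.5 mg/L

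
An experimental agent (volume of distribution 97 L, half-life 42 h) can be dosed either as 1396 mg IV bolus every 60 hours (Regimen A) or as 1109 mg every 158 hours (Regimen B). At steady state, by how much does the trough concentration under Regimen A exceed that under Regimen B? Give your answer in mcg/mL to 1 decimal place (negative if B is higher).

Regimen A: f = (1/2)^(60/42) ≈ 0.3715; Cmin,ss = (1396/97)·f/(1−f) ≈ 8.507 mcg/mL.
Regimen B: f = (1/2)^(158/42) ≈ 0.0737; Cmin,ss = (1109/97)·f/(1−f) ≈ 0.910 mcg/mL.
Difference ≈ 8.507 − 0.910 ≈ 7.597 mcg/mL.

7.6 mcg/mL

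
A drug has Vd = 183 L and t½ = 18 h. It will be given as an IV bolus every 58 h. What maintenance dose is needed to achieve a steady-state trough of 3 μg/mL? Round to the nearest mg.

τ/t½ = 58/18 ≈ 3.2222, so f = (1/2)^(58/18) ≈ 0.107155.
Cmin,ss = (D/Vd)·f/(1−f), so D = Cmin,ss·Vd·(1−f)/f.
D = 3 × 183 × (1−f)/f ≈ 3 × 183 × 8.33228 ≈ 4574.42 mg.

4574 mg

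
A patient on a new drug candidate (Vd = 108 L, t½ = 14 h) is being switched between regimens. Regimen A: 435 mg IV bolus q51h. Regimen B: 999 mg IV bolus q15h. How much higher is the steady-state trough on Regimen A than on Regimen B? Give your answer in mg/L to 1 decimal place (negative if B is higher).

Regimen A: f = (1/2)^(51/14) ≈ 0.0801; Cmin,ss = (435/108)·f/(1−f) ≈ 0.351 mg/L.
Regimen B: f = (1/2)^(15/14) ≈ 0.4758; Cmin,ss = (999/108)·f/(1−f) ≈ 8.396 mg/L.
Difference ≈ 0.351 − 8.396 ≈ -8.045 mg/L.

-8.0 mg/L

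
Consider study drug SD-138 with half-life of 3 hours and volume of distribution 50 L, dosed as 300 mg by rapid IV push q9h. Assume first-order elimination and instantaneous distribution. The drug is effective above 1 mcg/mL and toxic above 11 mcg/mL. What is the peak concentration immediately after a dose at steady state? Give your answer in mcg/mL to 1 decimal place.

The dosing interval is 3 half-lives, so f = 2^(−3) = 0.125.
Accumulation ratio R = 1/(1 − f) = 1/0.875 = 8/7.
Single-dose peak C₀ = D/Vd = 300/50 = 6 mcg/mL.
Steady-state peak Cmax,ss = C₀·R = 6 × 8/7 ≈ 6.857 mcg/mL.
Peak 6.9 mcg/mL vs MTC 11 mcg/mL: below toxic threshold.

6.9 mcg/mL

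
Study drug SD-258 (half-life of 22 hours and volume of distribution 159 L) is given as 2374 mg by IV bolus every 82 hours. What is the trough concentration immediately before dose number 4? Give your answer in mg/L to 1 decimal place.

1.2 mg/L

f = (1/2)^(τ/t½) = (1/2)^(82/22) ≈ 0.0755.
C₀ = D/Vd = 2374/159 ≈ 14.931 mg/L.
Before the 4th dose, 3 doses have been given. Superposition: Cmin = C₀·(f + f² + … + f^3).
≈ 14.931 × (0.0755 + 0.0057 + 0.0004) ≈ 14.931 × 0.0816 ≈ 1.218 mg/L.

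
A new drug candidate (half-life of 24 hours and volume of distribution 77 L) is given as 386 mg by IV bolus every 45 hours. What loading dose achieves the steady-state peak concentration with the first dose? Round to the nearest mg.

f = (1/2)^(45/24) ≈ 0.272627; accumulation ratio R = 1/(1−f) ≈ 1.37481.
Loading dose to hit Cmax,ss on first dose: D_load = D_maint·R ≈ 386 × 1.37481 ≈ 530.68 mg.

531 mg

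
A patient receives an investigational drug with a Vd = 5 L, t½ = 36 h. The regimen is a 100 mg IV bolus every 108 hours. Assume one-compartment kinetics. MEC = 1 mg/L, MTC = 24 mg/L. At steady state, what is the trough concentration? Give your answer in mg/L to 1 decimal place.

2.9 mg/L

τ = 108 h = 3 half-lives, so f = (1/2)^3 = 0.125.
At steady state, R = 1/(1 − 0.125) = 8/7.
Single-dose peak C₀ = D/Vd = 100/5 = 20 mg/L.
Steady-state peak Cmax,ss = C₀·R = 20 × 8/7 ≈ 22.857 mg/L.
Steady-state trough Cmin,ss = Cmax,ss·f ≈ 22.857 × 0.125 ≈ 2.857 mg/L.
Trough 2.9 mg/L vs MEC 1 mg/L: adequate.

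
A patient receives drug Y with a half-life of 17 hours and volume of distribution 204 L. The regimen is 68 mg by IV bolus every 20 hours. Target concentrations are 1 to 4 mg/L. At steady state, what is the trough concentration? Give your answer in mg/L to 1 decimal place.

0.3 mg/L

k = ln2/t½ = ln2/17 ≈ 0.040773 h⁻¹; fraction remaining f = e^(−kτ) = e^(−0.040773×20) ≈ 0.4424.
Accumulation ratio R = 1/(1 − f) ≈ 1/0.5576 ≈ 1.7934.
Each bolus raises the concentration by D/Vd = 68/204 ≈ 0.333 mg/L.
Cmax,ss = C₀/(1 − f) ≈ 0.333/0.5576 ≈ 0.597 mg/L.
One interval later, Cmin,ss = Cmax,ss·e^(−kτ) ≈ 0.597 × 0.4424 ≈ 0.264 mg/L.
Trough 0.3 mg/L vs MEC 1 mg/L: subtherapeutic.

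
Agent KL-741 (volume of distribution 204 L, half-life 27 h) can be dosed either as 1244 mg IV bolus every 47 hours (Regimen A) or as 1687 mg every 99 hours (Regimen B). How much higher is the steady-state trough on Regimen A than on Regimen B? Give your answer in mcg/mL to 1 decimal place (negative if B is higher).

1.9 mcg/mL

Regimen A: f = (1/2)^(47/27) ≈ 0.2992; Cmin,ss = (1244/204)·f/(1−f) ≈ 2.604 mcg/mL.
Regimen B: f = (1/2)^(99/27) ≈ 0.0787; Cmin,ss = (1687/204)·f/(1−f) ≈ 0.706 mcg/mL.
Difference ≈ 2.604 − 0.706 ≈ 1.898 mcg/mL.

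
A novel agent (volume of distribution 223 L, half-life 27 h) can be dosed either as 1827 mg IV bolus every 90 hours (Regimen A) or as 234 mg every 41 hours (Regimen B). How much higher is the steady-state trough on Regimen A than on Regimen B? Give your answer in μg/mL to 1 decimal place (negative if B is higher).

0.3 μg/mL

Regimen A: f = (1/2)^(90/27) ≈ 0.0992; Cmin,ss = (1827/223)·f/(1−f) ≈ 0.902 μg/mL.
Regimen B: f = (1/2)^(41/27) ≈ 0.3490; Cmin,ss = (234/223)·f/(1−f) ≈ 0.563 μg/mL.
Difference ≈ 0.902 − 0.563 ≈ 0.339 μg/mL.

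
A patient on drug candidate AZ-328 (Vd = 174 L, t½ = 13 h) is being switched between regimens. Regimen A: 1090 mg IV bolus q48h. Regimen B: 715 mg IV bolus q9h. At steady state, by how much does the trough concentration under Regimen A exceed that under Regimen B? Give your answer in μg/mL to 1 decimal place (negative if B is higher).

Regimen A: f = (1/2)^(48/13) ≈ 0.0774; Cmin,ss = (1090/174)·f/(1−f) ≈ 0.526 μg/mL.
Regimen B: f = (1/2)^(9/13) ≈ 0.6189; Cmin,ss = (715/174)·f/(1−f) ≈ 6.673 μg/mL.
Difference ≈ 0.526 − 6.673 ≈ -6.147 μg/mL.

-6.1 μg/mL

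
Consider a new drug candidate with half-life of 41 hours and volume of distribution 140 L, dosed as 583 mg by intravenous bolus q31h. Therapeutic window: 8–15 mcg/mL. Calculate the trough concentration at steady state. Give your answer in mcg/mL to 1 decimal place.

Over one 31-h interval, 31/41 ≈ 0.7561 half-lives elapse, leaving f ≈ 0.5921 of each dose.
Each bolus raises the concentration by D/Vd = 583/140 ≈ 4.164 mcg/mL.
Steady-state trough Cmin,ss = C₀·f/(1−f) ≈ 4.164 × 0.5921/0.4079 ≈ 6.044 mcg/mL.
Trough 6.0 mcg/mL vs MEC 8 mcg/mL: subtherapeutic.

6.0 mcg/mL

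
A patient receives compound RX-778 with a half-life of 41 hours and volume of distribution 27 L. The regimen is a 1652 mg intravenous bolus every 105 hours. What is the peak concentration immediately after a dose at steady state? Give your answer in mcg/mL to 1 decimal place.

Over one 105-h interval, 105/41 ≈ 2.561 half-lives elapse, leaving f ≈ 0.1695 of each dose.
Accumulation ratio R = 1/(1 − f) ≈ 1/0.8305 ≈ 1.2041.
Single-dose peak C₀ = D/Vd = 1652/27 ≈ 61.185 mcg/mL.
Steady-state peak Cmax,ss = C₀·R ≈ 61.185 × 1.2041 ≈ 73.673 mcg/mL.

73.7 mcg/mL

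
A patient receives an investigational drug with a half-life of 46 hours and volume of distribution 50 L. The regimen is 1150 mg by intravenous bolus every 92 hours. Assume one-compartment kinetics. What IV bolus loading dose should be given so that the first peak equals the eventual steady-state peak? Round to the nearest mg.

f = (1/2)^(92/46) ≈ 0.250000; accumulation ratio R = 1/(1−f) ≈ 1.33333.
Loading dose to hit Cmax,ss on first dose: D_load = D_maint·R ≈ 1150 × 1.33333 ≈ 1533.33 mg.

1533 mg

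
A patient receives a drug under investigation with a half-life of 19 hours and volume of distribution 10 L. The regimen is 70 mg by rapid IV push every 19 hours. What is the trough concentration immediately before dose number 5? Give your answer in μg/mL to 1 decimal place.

f = (1/2)^(τ/t½) = (1/2)^(19/19) ≈ 0.5000.
C₀ = D/Vd = 70/10 ≈ 7.000 μg/mL.
Before the 5th dose, 4 doses have been given. Superposition: Cmin = C₀·(f + f² + … + f^4).
≈ 7.000 × (0.5000 + 0.2500 + 0.1250 + 0.0625) ≈ 7.000 × 0.9375 ≈ 6.562 μg/mL.

6.6 μg/mL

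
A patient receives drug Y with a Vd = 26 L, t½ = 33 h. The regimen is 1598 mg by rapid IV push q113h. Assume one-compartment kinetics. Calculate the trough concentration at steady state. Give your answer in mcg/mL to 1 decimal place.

Over one 113-h interval, 113/33 ≈ 3.4242 half-lives elapse, leaving f ≈ 0.0932 of each dose.
Each bolus raises the concentration by D/Vd = 1598/26 ≈ 61.462 mcg/mL.
Steady-state trough Cmin,ss = C₀·f/(1−f) ≈ 61.462 × 0.0932/0.9068 ≈ 6.317 mcg/mL.

6.3 mcg/mL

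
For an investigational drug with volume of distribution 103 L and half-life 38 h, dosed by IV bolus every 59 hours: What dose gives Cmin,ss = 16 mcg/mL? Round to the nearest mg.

τ/t½ = 59/38 ≈ 1.5526, so f = (1/2)^(59/38) ≈ 0.340888.
Cmin,ss = (D/Vd)·f/(1−f), so D = Cmin,ss·Vd·(1−f)/f.
D = 16 × 103 × (1−f)/f ≈ 16 × 103 × 1.93351 ≈ 3186.42 mg.

3186 mg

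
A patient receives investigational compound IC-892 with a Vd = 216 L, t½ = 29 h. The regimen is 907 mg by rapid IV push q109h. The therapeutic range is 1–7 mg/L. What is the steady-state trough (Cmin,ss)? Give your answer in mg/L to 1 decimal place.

0.3 mg/L

Over one 109-h interval, 109/29 ≈ 3.7586 half-lives elapse, leaving f ≈ 0.0739 of each dose.
Accumulation ratio R = 1/(1 − f) ≈ 1/0.9261 ≈ 1.0798.
Single-dose peak C₀ = D/Vd = 907/216 ≈ 4.199 mg/L.
Steady-state peak Cmax,ss = C₀·R ≈ 4.199 × 1.0798 ≈ 4.534 mg/L.
Steady-state trough Cmin,ss = Cmax,ss·f ≈ 4.534 × 0.0739 ≈ 0.335 mg/L.
Trough 0.3 mg/L vs MEC 1 mg/L: subtherapeutic.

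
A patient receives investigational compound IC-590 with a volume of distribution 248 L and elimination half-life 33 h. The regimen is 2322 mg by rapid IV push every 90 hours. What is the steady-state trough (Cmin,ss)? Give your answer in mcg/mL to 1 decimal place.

1.7 mcg/mL

k = ln2/t½ = ln2/33 ≈ 0.021004 h⁻¹; fraction remaining f = e^(−kτ) = e^(−0.021004×90) ≈ 0.1510.
Single-dose peak C₀ = D/Vd = 2322/248 ≈ 9.363 mcg/mL.
Steady-state trough Cmin,ss = C₀·f/(1−f) ≈ 9.363 × 0.1510/0.8490 ≈ 1.665 mcg/mL.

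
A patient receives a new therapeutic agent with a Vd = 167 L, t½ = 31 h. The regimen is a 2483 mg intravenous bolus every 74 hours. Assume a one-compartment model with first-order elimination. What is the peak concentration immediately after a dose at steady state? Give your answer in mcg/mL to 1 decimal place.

τ/t½ = 74/31 ≈ 2.3871, so fraction remaining f = (1/2)^(74/31) ≈ 0.1912.
At steady state, accumulation factor R = 1/(1 − e^(−kτ)) ≈ 1.2364.
Each bolus raises the concentration by D/Vd = 2483/167 ≈ 14.868 mcg/mL.
Cmax,ss = C₀/(1 − f) ≈ 14.868/0.8088 ≈ 18.383 mcg/mL.

18.4 mcg/mL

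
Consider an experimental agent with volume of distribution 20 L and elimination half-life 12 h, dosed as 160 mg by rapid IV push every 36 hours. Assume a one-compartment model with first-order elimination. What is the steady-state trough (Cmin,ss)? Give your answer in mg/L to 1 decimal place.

1.1 mg/L

τ = 36 h = 3 half-lives, so f = (1/2)^3 = 0.125.
Accumulation ratio R = 1/(1 − f) = 1/0.875 = 8/7.
Single-dose peak C₀ = D/Vd = 160/20 = 8 mg/L.
Steady-state peak Cmax,ss = C₀·R = 8 × 8/7 ≈ 9.143 mg/L.
Steady-state trough Cmin,ss = Cmax,ss·f ≈ 9.143 × 0.125 ≈ 1.143 mg/L.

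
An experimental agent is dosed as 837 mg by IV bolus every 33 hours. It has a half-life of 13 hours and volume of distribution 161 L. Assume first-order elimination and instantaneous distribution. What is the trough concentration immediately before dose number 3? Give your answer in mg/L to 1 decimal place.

f = (1/2)^(τ/t½) = (1/2)^(33/13) ≈ 0.1721.
C₀ = D/Vd = 837/161 ≈ 5.199 mg/L.
Before the 3rd dose, 2 doses have been given. Superposition: Cmin = C₀·(f + f²).
≈ 5.199 × (0.1721 + 0.0296) ≈ 5.199 × 0.2017 ≈ 1.049 mg/L.

1.0 mg/L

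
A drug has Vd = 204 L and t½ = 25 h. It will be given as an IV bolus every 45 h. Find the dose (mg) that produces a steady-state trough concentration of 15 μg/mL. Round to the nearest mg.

7596 mg

τ/t½ = 45/25 ≈ 1.8, so f = (1/2)^(45/25) ≈ 0.287175.
Cmin,ss = (D/Vd)·f/(1−f), so D = Cmin,ss·Vd·(1−f)/f.
D = 15 × 204 × (1−f)/f ≈ 15 × 204 × 2.48220 ≈ 7595.53 mg.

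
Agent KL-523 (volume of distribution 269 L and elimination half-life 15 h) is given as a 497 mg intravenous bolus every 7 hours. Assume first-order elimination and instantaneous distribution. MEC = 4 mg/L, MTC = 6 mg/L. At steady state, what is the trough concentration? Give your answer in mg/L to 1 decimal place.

4.8 mg/L

Over one 7-h interval, 7/15 ≈ 0.46667 half-lives elapse, leaving f ≈ 0.7236 of each dose.
Each bolus raises the concentration by D/Vd = 497/269 ≈ 1.848 mg/L.
Steady-state trough Cmin,ss = C₀·f/(1−f) ≈ 1.848 × 0.7236/0.2764 ≈ 4.838 mg/L.
Trough 4.8 mg/L vs MEC 4 mg/L: adequate.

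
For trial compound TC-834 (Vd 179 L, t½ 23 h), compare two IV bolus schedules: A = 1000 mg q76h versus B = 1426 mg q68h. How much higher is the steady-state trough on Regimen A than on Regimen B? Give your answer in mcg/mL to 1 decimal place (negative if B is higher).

-0.5 mcg/mL

Regimen A: f = (1/2)^(76/23) ≈ 0.1012; Cmin,ss = (1000/179)·f/(1−f) ≈ 0.629 mcg/mL.
Regimen B: f = (1/2)^(68/23) ≈ 0.1288; Cmin,ss = (1426/179)·f/(1−f) ≈ 1.178 mcg/mL.
Difference ≈ 0.629 − 1.178 ≈ -0.549 mcg/mL.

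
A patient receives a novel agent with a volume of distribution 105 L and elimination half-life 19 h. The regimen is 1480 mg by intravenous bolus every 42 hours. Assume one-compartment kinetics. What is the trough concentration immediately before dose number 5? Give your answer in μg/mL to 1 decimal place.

f = (1/2)^(τ/t½) = (1/2)^(42/19) ≈ 0.2161.
C₀ = D/Vd = 1480/105 ≈ 14.095 μg/mL.
Before the 5th dose, 4 doses have been given. Superposition: Cmin = C₀·(f + f² + … + f^4).
≈ 14.095 × (0.2161 + 0.0467 + 0.0101 + 0.0022) ≈ 14.095 × 0.2751 ≈ 3.878 μg/mL.

3.9 μg/mL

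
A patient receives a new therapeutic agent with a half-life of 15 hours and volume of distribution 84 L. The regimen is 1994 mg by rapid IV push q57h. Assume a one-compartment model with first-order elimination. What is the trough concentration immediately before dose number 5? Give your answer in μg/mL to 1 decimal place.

f = (1/2)^(τ/t½) = (1/2)^(57/15) ≈ 0.0718.
C₀ = D/Vd = 1994/84 ≈ 23.738 μg/mL.
Before the 5th dose, 4 doses have been given. Superposition: Cmin = C₀·(f + f² + … + f^4).
≈ 23.738 × (0.0718 + 0.0052 + 0.0004 + 0.0000) ≈ 23.738 × 0.0774 ≈ 1.837 μg/mL.

1.8 μg/mL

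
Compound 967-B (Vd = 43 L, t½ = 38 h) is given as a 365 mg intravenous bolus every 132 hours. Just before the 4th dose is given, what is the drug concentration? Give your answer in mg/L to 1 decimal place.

f = (1/2)^(τ/t½) = (1/2)^(132/38) ≈ 0.0900.
C₀ = D/Vd = 365/43 ≈ 8.488 mg/L.
Before the 4th dose, 3 doses have been given. Superposition: Cmin = C₀·(f + f² + … + f^3).
≈ 8.488 × (0.0900 + 0.0081 + 0.0007) ≈ 8.488 × 0.0988 ≈ 0.839 mg/L.

0.8 mg/L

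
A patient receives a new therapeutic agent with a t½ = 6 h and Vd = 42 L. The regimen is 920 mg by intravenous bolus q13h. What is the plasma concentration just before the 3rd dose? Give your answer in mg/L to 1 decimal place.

6.0 mg/L

f = (1/2)^(τ/t½) = (1/2)^(13/6) ≈ 0.2227.
C₀ = D/Vd = 920/42 ≈ 21.905 mg/L.
Before the 3rd dose, 2 doses have been given. Superposition: Cmin = C₀·(f + f²).
≈ 21.905 × (0.2227 + 0.0496) ≈ 21.905 × 0.2723 ≈ 5.965 mg/L.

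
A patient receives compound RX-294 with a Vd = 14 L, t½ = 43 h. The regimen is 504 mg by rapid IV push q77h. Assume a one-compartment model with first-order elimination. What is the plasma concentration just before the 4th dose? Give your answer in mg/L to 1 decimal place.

14.3 mg/L

f = (1/2)^(τ/t½) = (1/2)^(77/43) ≈ 0.2890.
C₀ = D/Vd = 504/14 ≈ 36.000 mg/L.
Before the 4th dose, 3 doses have been given. Superposition: Cmin = C₀·(f + f² + … + f^3).
≈ 36.000 × (0.2890 + 0.0835 + 0.0241) ≈ 36.000 × 0.3966 ≈ 14.278 mg/L.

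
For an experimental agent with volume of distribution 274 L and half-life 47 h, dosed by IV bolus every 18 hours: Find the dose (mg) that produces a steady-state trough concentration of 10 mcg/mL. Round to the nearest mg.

τ/t½ = 18/47 ≈ 0.38298, so f = (1/2)^(18/47) ≈ 0.766853.
Cmin,ss = (D/Vd)·f/(1−f), so D = Cmin,ss·Vd·(1−f)/f.
D = 10 × 274 × (1−f)/f ≈ 10 × 274 × 0.30403 ≈ 833.04 mg.

833 mg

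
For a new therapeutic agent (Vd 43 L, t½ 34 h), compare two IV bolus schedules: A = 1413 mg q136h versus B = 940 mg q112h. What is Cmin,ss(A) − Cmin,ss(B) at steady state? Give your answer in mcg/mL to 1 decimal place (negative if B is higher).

Regimen A: f = (1/2)^(136/34) ≈ 0.0625; Cmin,ss = (1413/43)·f/(1−f) ≈ 2.191 mcg/mL.
Regimen B: f = (1/2)^(112/34) ≈ 0.1019; Cmin,ss = (940/43)·f/(1−f) ≈ 2.480 mcg/mL.
Difference ≈ 2.191 − 2.480 ≈ -0.289 mcg/mL.

-0.3 mcg/mL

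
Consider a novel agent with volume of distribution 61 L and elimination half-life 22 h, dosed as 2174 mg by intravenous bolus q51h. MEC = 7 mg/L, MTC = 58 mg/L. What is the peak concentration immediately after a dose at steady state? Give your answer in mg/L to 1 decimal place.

k = ln2/t½ = ln2/22 ≈ 0.031507 h⁻¹; fraction remaining f = e^(−kτ) = e^(−0.031507×51) ≈ 0.2005.
Accumulation ratio R = 1/(1 − f) ≈ 1/0.7995 ≈ 1.2508.
Each bolus raises the concentration by D/Vd = 2174/61 ≈ 35.639 mg/L.
Steady-state peak Cmax,ss = C₀·R ≈ 35.639 × 1.2508 ≈ 44.577 mg/L.
Peak 44.6 mg/L vs MTC 58 mg/L: below toxic threshold.

44.6 mg/L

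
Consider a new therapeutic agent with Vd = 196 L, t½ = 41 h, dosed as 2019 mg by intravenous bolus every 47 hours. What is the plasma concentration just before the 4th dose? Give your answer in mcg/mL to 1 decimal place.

7.7 mcg/mL

f = (1/2)^(τ/t½) = (1/2)^(47/41) ≈ 0.4518.
C₀ = D/Vd = 2019/196 ≈ 10.301 mcg/mL.
Before the 4th dose, 3 doses have been given. Superposition: Cmin = C₀·(f + f² + … + f^3).
≈ 10.301 × (0.4518 + 0.2041 + 0.0922) ≈ 10.301 × 0.7481 ≈ 7.706 mcg/mL.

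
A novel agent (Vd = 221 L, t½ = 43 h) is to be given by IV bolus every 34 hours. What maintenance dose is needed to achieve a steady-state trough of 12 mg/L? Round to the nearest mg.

τ/t½ = 34/43 ≈ 0.7907, so f = (1/2)^(34/43) ≈ 0.578064.
Cmin,ss = (D/Vd)·f/(1−f), so D = Cmin,ss·Vd·(1−f)/f.
D = 12 × 221 × (1−f)/f ≈ 12 × 221 × 0.72991 ≈ 1935.72 mg.

1936 mg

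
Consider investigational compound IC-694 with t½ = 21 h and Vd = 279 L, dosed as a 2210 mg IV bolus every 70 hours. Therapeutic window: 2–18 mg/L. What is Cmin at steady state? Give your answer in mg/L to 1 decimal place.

Over one 70-h interval, 70/21 ≈ 3.3333 half-lives elapse, leaving f ≈ 0.0992 of each dose.
At steady state, accumulation factor R = 1/(1 − e^(−kτ)) ≈ 1.1101.
Single-dose peak C₀ = D/Vd = 2210/279 ≈ 7.921 mg/L.
Cmax,ss = C₀/(1 − f) ≈ 7.921/0.9008 ≈ 8.793 mg/L.
One interval later, Cmin,ss = Cmax,ss·e^(−kτ) ≈ 8.793 × 0.0992 ≈ 0.872 mg/L.
Trough 0.9 mg/L vs MEC 2 mg/L: subtherapeutic.

0.9 mg/L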